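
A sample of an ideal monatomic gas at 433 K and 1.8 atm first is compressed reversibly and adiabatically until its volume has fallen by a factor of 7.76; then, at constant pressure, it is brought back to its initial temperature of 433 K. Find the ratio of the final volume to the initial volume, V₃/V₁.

V₃/V₁ ≈ 0.0329

For a monatomic ideal gas γ = 5/3.
Adiabatic step: V₂/V₁ = 0.1289; T₂ = T₁·7.76^(2/3) = 1697 K.
Isobaric step: V₃/V₂ = T₃/T₂ = 433/1697.
V₃/V₁ = (V₂/V₁)(V₃/V₂) = 0.1289 × (433/1697) = 0.03288.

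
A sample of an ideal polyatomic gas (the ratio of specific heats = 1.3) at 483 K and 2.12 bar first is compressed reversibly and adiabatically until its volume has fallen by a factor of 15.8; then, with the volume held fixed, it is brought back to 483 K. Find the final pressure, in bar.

P₃ ≈ 33.5 bar

Adiabatic step (PV^γ = const): P₂ = 2.12×15.8^(1.3) = 76.66 bar; T₂ = 483×15.8^(0.3) = 1105 K.
Isochoric: P₃ = P₂(T₃/T₂) = 76.66 × (483/1105) = 33.5 bar.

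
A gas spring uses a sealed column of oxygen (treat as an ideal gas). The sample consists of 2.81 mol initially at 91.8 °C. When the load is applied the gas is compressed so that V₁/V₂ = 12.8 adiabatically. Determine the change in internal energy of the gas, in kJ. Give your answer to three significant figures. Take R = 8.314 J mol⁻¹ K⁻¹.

ΔU ≈ 37.8 kJ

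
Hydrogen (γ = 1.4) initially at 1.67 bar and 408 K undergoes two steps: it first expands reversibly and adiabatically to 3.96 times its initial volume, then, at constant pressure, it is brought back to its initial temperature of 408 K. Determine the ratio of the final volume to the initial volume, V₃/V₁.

Adiabatic step: V₂/V₁ = 3.96; T₂ = T₁·(1/3.96)^(0.4) = 235.3 K.
Isobaric step: V₃/V₂ = T₃/T₂ = 408/235.3.
V₃/V₁ = (V₂/V₁)(V₃/V₂) = 3.96 × (408/235.3) = 6.867.

V₃/V₁ ≈ 6.87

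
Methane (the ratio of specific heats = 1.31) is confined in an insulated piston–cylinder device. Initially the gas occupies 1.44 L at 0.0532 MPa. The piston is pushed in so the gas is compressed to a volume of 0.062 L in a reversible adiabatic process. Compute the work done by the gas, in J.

W ≈ -408 J

P₂ = P₁(V₁/V₂)^γ = 0.0532×(1.44/0.062)^(1.31) = 3.276 MPa.
For a reversible adiabat, W_by_gas = (P₁V₁ − P₂V₂)/(γ−1).
W_by = (53200×0.00144 − 3.276×10^6×6.2×10^-5) / (0.31) = -408.1 J.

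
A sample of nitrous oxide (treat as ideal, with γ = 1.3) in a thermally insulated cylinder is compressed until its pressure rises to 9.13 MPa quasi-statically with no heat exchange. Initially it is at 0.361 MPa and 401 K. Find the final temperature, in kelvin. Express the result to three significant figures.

Adiabatic: T₂/T₁ = (P₂/P₁)^((γ−1)/γ).
T₂ = 401 × (9.13/0.361)^(0.231) = 845.1 K.

T₂ ≈ 845 K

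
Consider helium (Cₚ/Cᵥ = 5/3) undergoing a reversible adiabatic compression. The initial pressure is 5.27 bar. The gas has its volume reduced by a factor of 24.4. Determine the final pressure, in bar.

P₂ ≈ 1080 bar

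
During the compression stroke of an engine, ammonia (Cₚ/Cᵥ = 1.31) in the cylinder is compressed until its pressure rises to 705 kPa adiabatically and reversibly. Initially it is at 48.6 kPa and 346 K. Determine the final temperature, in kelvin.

T₂ ≈ 652 K

Along an adiabat T P^((1−γ)/γ) is constant, so T₂ = T₁ (P₂/P₁)^((γ−1)/γ).
T₂ = 346 × (705/48.6)^(0.237) = 651.5 K.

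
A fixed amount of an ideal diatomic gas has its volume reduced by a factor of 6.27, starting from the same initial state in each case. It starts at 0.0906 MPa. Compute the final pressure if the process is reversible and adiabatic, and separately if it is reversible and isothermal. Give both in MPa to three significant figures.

For a diatomic ideal gas γ = 7/5.
Isothermal: P₂ = P₁(V₁/V₂) = 0.0906×6.27 = 0.5681 MPa.
Adiabatic: P₂ = P₁(V₁/V₂)^γ = 0.0906×6.27^(7/5) = 1.184 MPa.

adiabatic: 1.18 MPa; isothermal: 0.568 MPa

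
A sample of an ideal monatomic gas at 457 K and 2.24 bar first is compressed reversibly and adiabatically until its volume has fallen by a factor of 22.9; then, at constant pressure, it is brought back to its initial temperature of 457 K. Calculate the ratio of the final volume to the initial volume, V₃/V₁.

V₃/V₁ ≈ 0.00542

For a monatomic ideal gas γ = 5/3.
Adiabatic step: V₂/V₁ = 0.04367; T₂ = T₁·22.9^(2/3) = 3685 K.
Isobaric step: V₃/V₂ = T₃/T₂ = 457/3685.
V₃/V₁ = (V₂/V₁)(V₃/V₂) = 0.04367 × (457/3685) = 0.005415.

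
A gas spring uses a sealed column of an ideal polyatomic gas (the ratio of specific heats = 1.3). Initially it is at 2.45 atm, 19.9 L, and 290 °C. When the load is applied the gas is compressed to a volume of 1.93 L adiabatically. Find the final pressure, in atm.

P₂ ≈ 50.9 atm

Since PV^γ is constant along a reversible adiabat, P₂ = P₁ (V₁/V₂)^γ.
P₂ = 2.45 × (19.9/1.93)^(1.3) = 50.87 atm.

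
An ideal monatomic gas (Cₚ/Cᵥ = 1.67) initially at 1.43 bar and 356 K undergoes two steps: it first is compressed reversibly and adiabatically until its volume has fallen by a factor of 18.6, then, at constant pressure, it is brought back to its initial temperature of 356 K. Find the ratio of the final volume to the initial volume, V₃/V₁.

Adiabatic step: V₂/V₁ = 0.05376; T₂ = T₁·18.6^(0.67) = 2524 K.
Isobaric step: V₃/V₂ = T₃/T₂ = 356/2524.
V₃/V₁ = (V₂/V₁)(V₃/V₂) = 0.05376 × (356/2524) = 0.007584.

V₃/V₁ ≈ 0.00758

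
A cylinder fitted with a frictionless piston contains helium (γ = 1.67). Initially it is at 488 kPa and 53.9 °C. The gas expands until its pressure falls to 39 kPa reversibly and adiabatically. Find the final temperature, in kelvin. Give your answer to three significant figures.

T₂ ≈ 119 K

Along an adiabat T P^((1−γ)/γ) is constant, so T₂ = T₁ (P₂/P₁)^((γ−1)/γ).
T₁ = 53.9 °C = 327 K.
T₂ = 327 × (39/488)^(0.401) = 118.7 K.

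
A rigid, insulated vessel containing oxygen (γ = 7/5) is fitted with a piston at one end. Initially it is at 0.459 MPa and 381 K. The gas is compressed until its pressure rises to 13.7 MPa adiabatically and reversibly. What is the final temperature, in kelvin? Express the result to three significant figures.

T₂ ≈ 1010 K

Along an adiabat T P^((1−γ)/γ) is constant, so T₂ = T₁ (P₂/P₁)^((γ−1)/γ).
T₂ = 381 × (13.7/0.459)^(2/7) = 1005 K.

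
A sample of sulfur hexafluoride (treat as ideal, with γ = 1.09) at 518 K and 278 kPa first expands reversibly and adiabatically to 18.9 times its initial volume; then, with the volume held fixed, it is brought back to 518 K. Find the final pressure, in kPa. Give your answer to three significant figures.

Adiabatic step (PV^γ = const): P₂ = 278×(1/18.9)^(1.09) = 11.29 kPa; T₂ = 518×(1/18.9)^(0.09) = 397.6 K.
Isochoric: P₃ = P₂(T₃/T₂) = 11.29 × (518/397.6) = 14.71 kPa.

P₃ ≈ 14.7 kPa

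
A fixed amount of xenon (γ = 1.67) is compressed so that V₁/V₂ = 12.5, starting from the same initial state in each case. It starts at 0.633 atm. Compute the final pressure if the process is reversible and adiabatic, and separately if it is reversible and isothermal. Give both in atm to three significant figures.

Isothermal: P₂ = P₁(V₁/V₂) = 0.633×12.5 = 7.912 atm.
Adiabatic: P₂ = P₁(V₁/V₂)^γ = 0.633×12.5^(1.67) = 42.98 atm.

adiabatic: 43.0 atm; isothermal: 7.91 atm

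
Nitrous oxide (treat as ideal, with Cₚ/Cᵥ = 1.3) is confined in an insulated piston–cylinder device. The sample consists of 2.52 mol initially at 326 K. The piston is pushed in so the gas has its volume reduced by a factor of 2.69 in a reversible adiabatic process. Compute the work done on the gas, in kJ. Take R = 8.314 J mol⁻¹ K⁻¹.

Adiabatic: T₁V₁^(γ−1) = T₂V₂^(γ−1) ⇒ T₂ = T₁ (V₁/V₂)^(γ−1).
T₂ = 326 × 2.69^(0.3) = 438.7 K.
Q = 0, so ΔU = W_on_gas = nCᵥΔT with Cᵥ = R/(γ−1) = 27.71 J/(mol·K).
ΔU = 2.52 × 27.71 × (438.7 − 326) = 7869 J.

W ≈ 7.87 kJ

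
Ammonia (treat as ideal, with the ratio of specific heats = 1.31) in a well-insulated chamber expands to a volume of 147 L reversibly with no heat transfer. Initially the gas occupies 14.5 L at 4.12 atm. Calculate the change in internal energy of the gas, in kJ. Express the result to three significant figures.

ΔU ≈ -10.0 kJ

P₂ = P₁(V₁/V₂)^γ = 4.12×(14.5/147)^(1.31) = 0.1982 atm.
For a reversible adiabat, W_by_gas = (P₁V₁ − P₂V₂)/(γ−1).
W_by = (417500×0.0145 − 20080×0.147) / (0.31) = 10000 J.
Q = 0 ⇒ ΔU = −W_by = -10000 J.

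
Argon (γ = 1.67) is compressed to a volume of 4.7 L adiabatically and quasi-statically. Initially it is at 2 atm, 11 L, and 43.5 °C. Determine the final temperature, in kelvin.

Adiabatic: T₁V₁^(γ−1) = T₂V₂^(γ−1) ⇒ T₂ = T₁ (V₁/V₂)^(γ−1).
T₁ = 43.5 °C = 316.6 K.
T₂ = 316.6 × (11/4.7)^(0.67) = 559.8 K.

T₂ ≈ 560 K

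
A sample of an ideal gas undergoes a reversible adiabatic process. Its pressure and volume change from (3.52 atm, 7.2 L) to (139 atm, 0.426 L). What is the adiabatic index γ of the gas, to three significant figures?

PV^γ = const ⇒ γ = ln(P₂/P₁) / ln(V₁/V₂).
γ = ln(139/3.52) / ln(7.2/0.426) = 1.3.

γ ≈ 1.30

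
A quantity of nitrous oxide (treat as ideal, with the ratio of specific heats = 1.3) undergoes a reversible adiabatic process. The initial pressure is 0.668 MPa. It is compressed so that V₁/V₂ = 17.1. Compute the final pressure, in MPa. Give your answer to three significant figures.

P₂ ≈ 26.8 MPa

Adiabatic: P₁V₁^γ = P₂V₂^γ ⇒ P₂ = P₁ (V₁/V₂)^γ.
P₂ = 0.668 × 17.1^(1.3) = 26.77 MPa.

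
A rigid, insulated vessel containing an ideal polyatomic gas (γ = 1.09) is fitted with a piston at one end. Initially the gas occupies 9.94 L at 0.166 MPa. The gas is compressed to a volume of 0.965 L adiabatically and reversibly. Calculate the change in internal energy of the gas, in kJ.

P₂ = P₁(V₁/V₂)^γ = 0.166×(9.94/0.965)^(1.09) = 2.109 MPa.
For a reversible adiabat, W_by_gas = (P₁V₁ − P₂V₂)/(γ−1).
W_by = (166000×0.00994 − 2.109×10^6×0.000965) / (0.09) = -4282 J.
Q = 0 ⇒ ΔU = −W_by = 4282 J.

ΔU ≈ 4.28 kJ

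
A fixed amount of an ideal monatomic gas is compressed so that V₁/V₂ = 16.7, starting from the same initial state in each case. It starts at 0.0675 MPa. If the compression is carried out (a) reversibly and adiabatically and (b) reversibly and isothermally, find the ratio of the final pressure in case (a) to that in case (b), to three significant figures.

P_adiabatic / P_isothermal ≈ 6.53

For a monatomic ideal gas γ = 5/3.
Isothermal: P_b = P₁(V₁/V₂) = 0.0675×16.7.
Adiabatic: P_a = P₁(V₁/V₂)^γ = 0.0675×16.7^(5/3).
P_a/P_b = (V₁/V₂)^(γ−1) = 16.7^(2/3) = 6.533.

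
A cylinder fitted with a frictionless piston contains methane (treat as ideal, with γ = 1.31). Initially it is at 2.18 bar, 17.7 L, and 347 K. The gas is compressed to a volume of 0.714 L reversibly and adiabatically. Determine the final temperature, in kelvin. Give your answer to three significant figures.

For a reversible adiabat TV^(γ−1) is constant, so T₂ = T₁ (V₁/V₂)^(γ−1).
T₂ = 347 × (17.7/0.714)^(0.31) = 938.8 K.

T₂ ≈ 939 K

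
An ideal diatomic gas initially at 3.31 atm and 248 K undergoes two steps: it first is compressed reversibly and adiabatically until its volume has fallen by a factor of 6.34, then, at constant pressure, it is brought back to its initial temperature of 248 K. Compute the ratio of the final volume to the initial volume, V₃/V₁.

For a diatomic ideal gas γ = 7/5.
Adiabatic step: V₂/V₁ = 0.1577; T₂ = T₁·6.34^(2/5) = 519.1 K.
Isobaric step: V₃/V₂ = T₃/T₂ = 248/519.1.
V₃/V₁ = (V₂/V₁)(V₃/V₂) = 0.1577 × (248/519.1) = 0.07535.

V₃/V₁ ≈ 0.0753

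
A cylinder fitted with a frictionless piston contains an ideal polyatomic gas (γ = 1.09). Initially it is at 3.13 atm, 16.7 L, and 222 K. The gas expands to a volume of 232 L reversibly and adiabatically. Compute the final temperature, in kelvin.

Adiabatic: T₁V₁^(γ−1) = T₂V₂^(γ−1) ⇒ T₂ = T₁ (V₁/V₂)^(γ−1).
T₂ = 222 × (16.7/232)^(0.09) = 175.2 K.

T₂ ≈ 175 K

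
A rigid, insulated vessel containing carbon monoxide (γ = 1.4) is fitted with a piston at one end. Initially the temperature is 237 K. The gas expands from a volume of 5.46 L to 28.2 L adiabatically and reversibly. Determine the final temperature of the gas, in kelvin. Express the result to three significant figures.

T₂ ≈ 123 K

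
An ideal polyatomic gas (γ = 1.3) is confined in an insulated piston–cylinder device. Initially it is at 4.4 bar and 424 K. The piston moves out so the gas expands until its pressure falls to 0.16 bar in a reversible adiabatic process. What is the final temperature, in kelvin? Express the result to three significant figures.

T₂ ≈ 197 K

Along an adiabat T P^((1−γ)/γ) is constant, so T₂ = T₁ (P₂/P₁)^((γ−1)/γ).
T₂ = 424 × (0.16/4.4)^(0.231) = 197.3 K.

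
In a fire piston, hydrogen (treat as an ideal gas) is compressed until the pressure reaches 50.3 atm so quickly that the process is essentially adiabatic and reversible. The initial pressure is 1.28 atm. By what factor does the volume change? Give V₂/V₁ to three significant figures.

V₂/V₁ ≈ 0.0726

From PV^γ = const, V₂/V₁ = (P₁/P₂)^(1/γ).
For a diatomic ideal gas γ = 7/5.
V₂/V₁ = (1.28/50.3)^(5/7) = 0.07264.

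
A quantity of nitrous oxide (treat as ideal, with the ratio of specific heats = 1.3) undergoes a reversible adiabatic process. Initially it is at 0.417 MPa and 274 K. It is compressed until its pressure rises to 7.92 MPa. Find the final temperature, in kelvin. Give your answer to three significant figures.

Along an adiabat T P^((1−γ)/γ) is constant, so T₂ = T₁ (P₂/P₁)^((γ−1)/γ).
T₂ = 274 × (7.92/0.417)^(0.231) = 540.5 K.

T₂ ≈ 541 K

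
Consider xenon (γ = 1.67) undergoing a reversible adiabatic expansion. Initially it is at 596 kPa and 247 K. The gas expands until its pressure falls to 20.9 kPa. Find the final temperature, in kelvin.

T₂ ≈ 64.4 K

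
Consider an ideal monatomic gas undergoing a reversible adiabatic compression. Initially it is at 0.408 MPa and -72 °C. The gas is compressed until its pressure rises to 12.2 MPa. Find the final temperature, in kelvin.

T₂ ≈ 783 K

Along an adiabat T P^((1−γ)/γ) is constant, so T₂ = T₁ (P₂/P₁)^((γ−1)/γ).
For a monatomic ideal gas γ = 5/3, so (γ−1)/γ = 2/5.
T₁ = -72 °C = 201.1 K.
T₂ = 201.1 × (12.2/0.408)^(2/5) = 783.1 K.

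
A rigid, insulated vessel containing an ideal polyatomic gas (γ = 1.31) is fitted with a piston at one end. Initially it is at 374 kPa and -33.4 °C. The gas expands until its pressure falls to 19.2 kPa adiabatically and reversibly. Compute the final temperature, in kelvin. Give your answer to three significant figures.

Adiabatic: T₂/T₁ = (P₂/P₁)^((γ−1)/γ).
T₁ = -33.4 °C = 239.7 K.
T₂ = 239.7 × (19.2/374)^(0.237) = 118.7 K.

T₂ ≈ 119 K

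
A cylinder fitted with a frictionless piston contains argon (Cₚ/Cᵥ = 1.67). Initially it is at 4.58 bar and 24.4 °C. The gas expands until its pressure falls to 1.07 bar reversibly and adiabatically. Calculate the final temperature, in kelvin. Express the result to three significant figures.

Adiabatic: T₂/T₁ = (P₂/P₁)^((γ−1)/γ).
T₁ = 24.4 °C = 297.5 K.
T₂ = 297.5 × (1.07/4.58)^(0.401) = 166 K.

T₂ ≈ 166 K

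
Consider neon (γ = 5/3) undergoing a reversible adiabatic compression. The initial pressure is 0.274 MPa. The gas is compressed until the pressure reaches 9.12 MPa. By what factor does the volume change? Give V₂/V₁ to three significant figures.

V₂/V₁ ≈ 0.122

From PV^γ = const, V₂/V₁ = (P₁/P₂)^(1/γ).
V₂/V₁ = (0.274/9.12)^(3/5) = 0.1221.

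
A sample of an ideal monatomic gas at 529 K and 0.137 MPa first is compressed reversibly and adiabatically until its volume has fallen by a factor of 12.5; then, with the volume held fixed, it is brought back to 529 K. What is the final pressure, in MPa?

P₃ ≈ 1.71 MPa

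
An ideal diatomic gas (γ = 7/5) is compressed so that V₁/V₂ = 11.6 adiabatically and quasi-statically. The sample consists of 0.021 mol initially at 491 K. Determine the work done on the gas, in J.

For a reversible adiabat TV^(γ−1) is constant, so T₂ = T₁ (V₁/V₂)^(γ−1).
T₂ = 491 × 11.6^(2/5) = 1309 K.
Q = 0, so ΔU = W_on_gas = nCᵥΔT with Cᵥ = R/(γ−1) = 20.79 J/(mol·K).
ΔU = 0.021 × 20.79 × (1309 − 491) = 356.9 J.

W ≈ 357 J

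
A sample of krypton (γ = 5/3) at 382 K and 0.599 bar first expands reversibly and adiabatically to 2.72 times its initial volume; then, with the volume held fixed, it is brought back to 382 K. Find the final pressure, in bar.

Adiabatic step (PV^γ = const): P₂ = 0.599×(1/2.72)^(5/3) = 0.113 bar; T₂ = 382×(1/2.72)^(2/3) = 196 K.
Isochoric: P₃ = P₂(T₃/T₂) = 0.113 × (382/196) = 0.2202 bar.

P₃ ≈ 0.220 bar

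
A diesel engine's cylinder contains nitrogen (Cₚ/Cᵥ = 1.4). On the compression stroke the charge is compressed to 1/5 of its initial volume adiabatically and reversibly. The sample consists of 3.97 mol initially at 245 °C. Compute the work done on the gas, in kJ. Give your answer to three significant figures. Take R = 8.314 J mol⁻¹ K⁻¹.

W ≈ 38.6 kJ

Adiabatic: T₁V₁^(γ−1) = T₂V₂^(γ−1) ⇒ T₂ = T₁ (V₁/V₂)^(γ−1).
T₁ = 245 °C = 518.1 K.
T₂ = 518.1 × 5^(0.4) = 986.4 K.
Q = 0, so ΔU = W_on_gas = nCᵥΔT with Cᵥ = R/(γ−1) = 20.79 J/(mol·K).
ΔU = 3.97 × 20.79 × (986.4 − 518.1) = 38640 J.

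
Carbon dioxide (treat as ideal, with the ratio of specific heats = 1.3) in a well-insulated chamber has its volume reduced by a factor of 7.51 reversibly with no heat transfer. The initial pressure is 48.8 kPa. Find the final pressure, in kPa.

P₂ ≈ 671 kPa

Since PV^γ is constant along a reversible adiabat, P₂ = P₁ (V₁/V₂)^γ.
P₂ = 48.8 × 7.51^(1.3) = 671 kPa.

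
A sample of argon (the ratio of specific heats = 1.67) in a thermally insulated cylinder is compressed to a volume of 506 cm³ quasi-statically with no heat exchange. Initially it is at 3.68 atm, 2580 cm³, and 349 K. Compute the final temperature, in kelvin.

Adiabatic: T₁V₁^(γ−1) = T₂V₂^(γ−1) ⇒ T₂ = T₁ (V₁/V₂)^(γ−1).
T₂ = 349 × (2580/506)^(0.67) = 1040 K.

T₂ ≈ 1040 K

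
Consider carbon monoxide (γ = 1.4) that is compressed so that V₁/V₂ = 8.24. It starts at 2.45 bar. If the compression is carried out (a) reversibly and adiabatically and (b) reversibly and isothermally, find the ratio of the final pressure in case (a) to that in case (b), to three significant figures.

Isothermal: P_b = P₁(V₁/V₂) = 2.45×8.24.
Adiabatic: P_a = P₁(V₁/V₂)^γ = 2.45×8.24^(1.4).
P_a/P_b = (V₁/V₂)^(γ−1) = 8.24^(0.4) = 2.325.

P_adiabatic / P_isothermal ≈ 2.32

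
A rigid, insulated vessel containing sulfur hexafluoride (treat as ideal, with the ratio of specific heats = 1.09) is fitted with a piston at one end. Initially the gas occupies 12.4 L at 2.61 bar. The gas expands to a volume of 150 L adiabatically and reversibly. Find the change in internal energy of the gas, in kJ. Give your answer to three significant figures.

P₂ = P₁(V₁/V₂)^γ = 2.61×(12.4/150)^(1.09) = 0.1724 bar.
For a reversible adiabat, W_by_gas = (P₁V₁ − P₂V₂)/(γ−1).
W_by = (261000×0.0124 − 17240×0.15) / (0.09) = 7227 J.
Q = 0 ⇒ ΔU = −W_by = -7227 J.

ΔU ≈ -7.23 kJ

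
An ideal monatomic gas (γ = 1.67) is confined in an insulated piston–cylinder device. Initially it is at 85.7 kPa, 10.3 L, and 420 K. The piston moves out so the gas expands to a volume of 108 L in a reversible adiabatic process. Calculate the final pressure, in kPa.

P₂ ≈ 1.69 kPa

Since PV^γ is constant along a reversible adiabat, P₂ = P₁ (V₁/V₂)^γ.
P₂ = 85.7 × (10.3/108)^(1.67) = 1.693 kPa.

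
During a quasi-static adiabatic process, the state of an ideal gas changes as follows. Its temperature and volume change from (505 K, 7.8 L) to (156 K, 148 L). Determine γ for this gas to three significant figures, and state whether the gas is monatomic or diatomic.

γ ≈ 1.40; diatomic

TV^(γ−1) = const ⇒ γ − 1 = ln(T₂/T₁) / ln(V₁/V₂).
γ = 1 + ln(156/505) / ln(7.8/148) = 1.399.
γ ≈ 1.40 is close to 7/5, so the gas is diatomic.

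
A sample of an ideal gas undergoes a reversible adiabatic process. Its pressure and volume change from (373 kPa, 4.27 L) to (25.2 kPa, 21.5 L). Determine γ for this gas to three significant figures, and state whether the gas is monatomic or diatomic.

PV^γ = const ⇒ γ = ln(P₂/P₁) / ln(V₁/V₂).
γ = ln(25.2/373) / ln(4.27/21.5) = 1.667.
γ ≈ 1.67 is close to 5/3, so the gas is monatomic.

γ ≈ 1.67; monatomic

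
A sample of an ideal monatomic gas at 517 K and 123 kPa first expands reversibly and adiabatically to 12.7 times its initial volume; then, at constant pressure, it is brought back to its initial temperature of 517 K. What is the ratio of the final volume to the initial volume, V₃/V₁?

V₃/V₁ ≈ 69.1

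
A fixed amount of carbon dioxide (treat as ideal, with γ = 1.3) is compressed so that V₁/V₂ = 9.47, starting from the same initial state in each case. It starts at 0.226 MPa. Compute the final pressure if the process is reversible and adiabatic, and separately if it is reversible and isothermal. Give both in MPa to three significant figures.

Isothermal: P₂ = P₁(V₁/V₂) = 0.226×9.47 = 2.14 MPa.
Adiabatic: P₂ = P₁(V₁/V₂)^γ = 0.226×9.47^(1.3) = 4.201 MPa.

adiabatic: 4.20 MPa; isothermal: 2.14 MPa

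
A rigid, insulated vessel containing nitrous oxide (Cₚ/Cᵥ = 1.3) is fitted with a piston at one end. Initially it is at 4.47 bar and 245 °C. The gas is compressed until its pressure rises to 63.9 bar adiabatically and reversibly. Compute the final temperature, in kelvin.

T₂ ≈ 957 K

Along an adiabat T P^((1−γ)/γ) is constant, so T₂ = T₁ (P₂/P₁)^((γ−1)/γ).
T₁ = 245 °C = 518.1 K.
T₂ = 518.1 × (63.9/4.47)^(0.231) = 957.3 K.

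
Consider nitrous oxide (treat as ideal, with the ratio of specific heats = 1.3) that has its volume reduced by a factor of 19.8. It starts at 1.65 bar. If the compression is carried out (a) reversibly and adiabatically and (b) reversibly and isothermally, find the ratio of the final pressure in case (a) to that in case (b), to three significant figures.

Isothermal: P_b = P₁(V₁/V₂) = 1.65×19.8.
Adiabatic: P_a = P₁(V₁/V₂)^γ = 1.65×19.8^(1.3).
P_a/P_b = (V₁/V₂)^(γ−1) = 19.8^(0.3) = 2.449.

P_adiabatic / P_isothermal ≈ 2.45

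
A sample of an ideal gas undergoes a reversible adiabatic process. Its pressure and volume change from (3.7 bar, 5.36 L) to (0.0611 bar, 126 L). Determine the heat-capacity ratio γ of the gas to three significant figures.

γ ≈ 1.30

PV^γ = const ⇒ γ = ln(P₂/P₁) / ln(V₁/V₂).
γ = ln(0.0611/3.7) / ln(5.36/126) = 1.3.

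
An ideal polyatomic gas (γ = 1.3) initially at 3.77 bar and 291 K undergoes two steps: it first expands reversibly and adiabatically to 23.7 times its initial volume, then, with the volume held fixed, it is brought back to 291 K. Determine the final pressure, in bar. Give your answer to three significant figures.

P₃ ≈ 0.159 bar

Adiabatic step (PV^γ = const): P₂ = 3.77×(1/23.7)^(1.3) = 0.06154 bar; T₂ = 291×(1/23.7)^(0.3) = 112.6 K.
Isochoric: P₃ = P₂(T₃/T₂) = 0.06154 × (291/112.6) = 0.1591 bar.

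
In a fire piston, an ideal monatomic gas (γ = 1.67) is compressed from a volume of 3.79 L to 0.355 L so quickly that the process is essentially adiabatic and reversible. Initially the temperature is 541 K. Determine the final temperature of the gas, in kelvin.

T₂ ≈ 2640 K

Adiabatic: T₁V₁^(γ−1) = T₂V₂^(γ−1) ⇒ T₂ = T₁ (V₁/V₂)^(γ−1).
T₂ = 541 × (3.79/0.355)^(0.67) = 2644 K.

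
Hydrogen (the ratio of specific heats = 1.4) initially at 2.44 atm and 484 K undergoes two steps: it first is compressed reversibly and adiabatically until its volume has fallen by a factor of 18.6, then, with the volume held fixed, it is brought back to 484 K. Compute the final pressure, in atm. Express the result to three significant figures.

P₃ ≈ 45.4 atm

Adiabatic step (PV^γ = const): P₂ = 2.44×18.6^(1.4) = 146.1 atm; T₂ = 484×18.6^(0.4) = 1558 K.
Isochoric: P₃ = P₂(T₃/T₂) = 146.1 × (484/1558) = 45.38 atm.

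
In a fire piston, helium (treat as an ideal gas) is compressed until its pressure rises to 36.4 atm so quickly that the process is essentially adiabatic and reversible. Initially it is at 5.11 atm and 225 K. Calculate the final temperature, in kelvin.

T₂ ≈ 493 K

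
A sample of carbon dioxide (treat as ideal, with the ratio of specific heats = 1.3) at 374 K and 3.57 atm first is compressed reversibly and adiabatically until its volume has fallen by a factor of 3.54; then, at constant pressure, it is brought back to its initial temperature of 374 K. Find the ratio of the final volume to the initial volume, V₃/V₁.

V₃/V₁ ≈ 0.193

Adiabatic step: V₂/V₁ = 0.2825; T₂ = T₁·3.54^(0.3) = 546.5 K.
Isobaric step: V₃/V₂ = T₃/T₂ = 374/546.5.
V₃/V₁ = (V₂/V₁)(V₃/V₂) = 0.2825 × (374/546.5) = 0.1933.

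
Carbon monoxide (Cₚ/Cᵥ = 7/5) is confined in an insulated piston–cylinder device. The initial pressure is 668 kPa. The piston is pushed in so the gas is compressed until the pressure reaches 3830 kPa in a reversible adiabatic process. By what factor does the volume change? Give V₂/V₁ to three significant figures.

V₂/V₁ ≈ 0.287

From PV^γ = const, V₂/V₁ = (P₁/P₂)^(1/γ).
V₂/V₁ = (668/3830)^(5/7) = 0.2873.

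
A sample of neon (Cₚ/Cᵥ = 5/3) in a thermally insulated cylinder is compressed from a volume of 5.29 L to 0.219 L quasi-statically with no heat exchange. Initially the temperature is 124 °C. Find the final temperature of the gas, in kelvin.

T₂ ≈ 3320 K

For a reversible adiabat TV^(γ−1) is constant, so T₂ = T₁ (V₁/V₂)^(γ−1).
T₁ = 124 °C = 397.1 K.
T₂ = 397.1 × (5.29/0.219)^(2/3) = 3319 K.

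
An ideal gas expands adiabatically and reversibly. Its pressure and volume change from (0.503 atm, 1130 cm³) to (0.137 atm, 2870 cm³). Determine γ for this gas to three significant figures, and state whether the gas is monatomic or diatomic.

γ ≈ 1.40; diatomic

PV^γ = const ⇒ γ = ln(P₂/P₁) / ln(V₁/V₂).
γ = ln(0.137/0.503) / ln(1130/2870) = 1.395.
γ ≈ 1.40 is close to 7/5, so the gas is diatomic.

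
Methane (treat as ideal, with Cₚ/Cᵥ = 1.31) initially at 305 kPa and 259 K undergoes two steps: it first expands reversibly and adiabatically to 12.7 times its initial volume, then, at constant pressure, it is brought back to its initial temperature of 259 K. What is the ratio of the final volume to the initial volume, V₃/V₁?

Adiabatic step: V₂/V₁ = 12.7; T₂ = T₁·(1/12.7)^(0.31) = 117.8 K.
Isobaric step: V₃/V₂ = T₃/T₂ = 259/117.8.
V₃/V₁ = (V₂/V₁)(V₃/V₂) = 12.7 × (259/117.8) = 27.92.

V₃/V₁ ≈ 27.9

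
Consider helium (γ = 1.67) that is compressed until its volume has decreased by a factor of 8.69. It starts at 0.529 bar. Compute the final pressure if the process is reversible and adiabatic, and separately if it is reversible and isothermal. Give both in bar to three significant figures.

adiabatic: 19.6 bar; isothermal: 4.60 bar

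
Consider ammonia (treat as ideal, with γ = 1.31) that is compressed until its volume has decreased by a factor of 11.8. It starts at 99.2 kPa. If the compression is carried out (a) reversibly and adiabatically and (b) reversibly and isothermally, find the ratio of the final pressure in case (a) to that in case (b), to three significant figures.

P_adiabatic / P_isothermal ≈ 2.15

Isothermal: P_b = P₁(V₁/V₂) = 99.2×11.8.
Adiabatic: P_a = P₁(V₁/V₂)^γ = 99.2×11.8^(1.31).
P_a/P_b = (V₁/V₂)^(γ−1) = 11.8^(0.31) = 2.149.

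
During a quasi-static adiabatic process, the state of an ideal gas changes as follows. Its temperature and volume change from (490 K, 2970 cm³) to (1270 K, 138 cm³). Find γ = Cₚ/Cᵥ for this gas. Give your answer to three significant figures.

γ ≈ 1.31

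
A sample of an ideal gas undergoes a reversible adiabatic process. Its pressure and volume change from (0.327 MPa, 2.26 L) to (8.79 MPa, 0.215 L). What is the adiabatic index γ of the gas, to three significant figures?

PV^γ = const ⇒ γ = ln(P₂/P₁) / ln(V₁/V₂).
γ = ln(8.79/0.327) / ln(2.26/0.215) = 1.399.

γ ≈ 1.40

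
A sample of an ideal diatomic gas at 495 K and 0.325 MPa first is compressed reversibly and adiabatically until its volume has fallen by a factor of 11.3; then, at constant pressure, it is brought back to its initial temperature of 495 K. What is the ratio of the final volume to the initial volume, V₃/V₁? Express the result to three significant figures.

For a diatomic ideal gas γ = 7/5.
Adiabatic step: V₂/V₁ = 0.0885; T₂ = T₁·11.3^(2/5) = 1306 K.
Isobaric step: V₃/V₂ = T₃/T₂ = 495/1306.
V₃/V₁ = (V₂/V₁)(V₃/V₂) = 0.0885 × (495/1306) = 0.03355.

V₃/V₁ ≈ 0.0335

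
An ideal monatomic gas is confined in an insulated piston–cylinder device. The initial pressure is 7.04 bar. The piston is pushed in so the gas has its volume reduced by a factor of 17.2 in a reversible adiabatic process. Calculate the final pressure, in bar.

P₂ ≈ 807 bar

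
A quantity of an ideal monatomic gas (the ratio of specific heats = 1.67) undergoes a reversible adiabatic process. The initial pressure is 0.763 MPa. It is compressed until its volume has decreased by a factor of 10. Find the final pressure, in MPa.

P₂ ≈ 35.7 MPa

Adiabatic: P₁V₁^γ = P₂V₂^γ ⇒ P₂ = P₁ (V₁/V₂)^γ.
P₂ = 0.763 × 10^(1.67) = 35.69 MPa.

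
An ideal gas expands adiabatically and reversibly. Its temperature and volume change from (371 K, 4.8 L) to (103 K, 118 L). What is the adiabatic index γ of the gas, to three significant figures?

TV^(γ−1) = const ⇒ γ − 1 = ln(T₂/T₁) / ln(V₁/V₂).
γ = 1 + ln(103/371) / ln(4.8/118) = 1.4.

γ ≈ 1.40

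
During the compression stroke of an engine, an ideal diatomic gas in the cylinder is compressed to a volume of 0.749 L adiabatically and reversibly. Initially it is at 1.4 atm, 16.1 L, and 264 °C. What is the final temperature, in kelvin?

T₂ ≈ 1830 K

For a reversible adiabat TV^(γ−1) is constant, so T₂ = T₁ (V₁/V₂)^(γ−1).
γ = 7/5 for a diatomic ideal gas.
T₁ = 264 °C = 537.1 K.
T₂ = 537.1 × (16.1/0.749)^(2/5) = 1832 K.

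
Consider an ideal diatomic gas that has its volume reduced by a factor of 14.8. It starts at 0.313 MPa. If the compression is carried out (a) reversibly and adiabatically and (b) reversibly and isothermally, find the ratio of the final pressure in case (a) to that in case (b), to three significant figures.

For a diatomic ideal gas γ = 7/5.
Isothermal: P_b = P₁(V₁/V₂) = 0.313×14.8.
Adiabatic: P_a = P₁(V₁/V₂)^γ = 0.313×14.8^(7/5).
P_a/P_b = (V₁/V₂)^(γ−1) = 14.8^(2/5) = 2.938.

P_adiabatic / P_isothermal ≈ 2.94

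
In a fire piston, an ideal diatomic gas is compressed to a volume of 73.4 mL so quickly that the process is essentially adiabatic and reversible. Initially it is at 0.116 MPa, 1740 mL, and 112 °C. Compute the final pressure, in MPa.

Adiabatic: P₁V₁^γ = P₂V₂^γ ⇒ P₂ = P₁ (V₁/V₂)^γ.
γ = 7/5 for a diatomic ideal gas.
P₂ = 0.116 × (1740/73.4)^(7/5) = 9.756 MPa.

P₂ ≈ 9.76 MPa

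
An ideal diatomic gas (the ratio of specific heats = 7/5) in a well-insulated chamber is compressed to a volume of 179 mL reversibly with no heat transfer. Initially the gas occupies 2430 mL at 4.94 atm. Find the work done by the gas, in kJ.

P₂ = P₁(V₁/V₂)^γ = 4.94×(2430/179)^(7/5) = 190.4 atm.
For a reversible adiabat, W_by_gas = (P₁V₁ − P₂V₂)/(γ−1).
W_by = (500500×0.00243 − 1.929×10^7×0.000179) / (2/5) = -5591 J.

W ≈ -5.59 kJ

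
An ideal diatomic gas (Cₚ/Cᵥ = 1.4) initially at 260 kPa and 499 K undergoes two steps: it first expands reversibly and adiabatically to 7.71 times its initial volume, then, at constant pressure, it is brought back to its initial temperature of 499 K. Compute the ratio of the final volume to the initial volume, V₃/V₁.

Adiabatic step: V₂/V₁ = 7.71; T₂ = T₁·(1/7.71)^(0.4) = 220.4 K.
Isobaric step: V₃/V₂ = T₃/T₂ = 499/220.4.
V₃/V₁ = (V₂/V₁)(V₃/V₂) = 7.71 × (499/220.4) = 17.45.

V₃/V₁ ≈ 17.5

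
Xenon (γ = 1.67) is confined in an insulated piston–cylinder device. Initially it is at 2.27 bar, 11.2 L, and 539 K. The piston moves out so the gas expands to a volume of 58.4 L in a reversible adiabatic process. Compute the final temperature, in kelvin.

T₂ ≈ 178 K

For a reversible adiabat TV^(γ−1) is constant, so T₂ = T₁ (V₁/V₂)^(γ−1).
T₂ = 539 × (11.2/58.4)^(0.67) = 178.3 K.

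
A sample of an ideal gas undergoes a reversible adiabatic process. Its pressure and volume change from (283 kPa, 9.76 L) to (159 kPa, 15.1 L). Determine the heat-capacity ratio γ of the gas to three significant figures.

PV^γ = const ⇒ γ = ln(P₂/P₁) / ln(V₁/V₂).
γ = ln(159/283) / ln(9.76/15.1) = 1.321.

γ ≈ 1.32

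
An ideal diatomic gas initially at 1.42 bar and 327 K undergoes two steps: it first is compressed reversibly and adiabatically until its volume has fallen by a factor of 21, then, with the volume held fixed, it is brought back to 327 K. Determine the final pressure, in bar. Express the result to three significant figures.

P₃ ≈ 29.8 bar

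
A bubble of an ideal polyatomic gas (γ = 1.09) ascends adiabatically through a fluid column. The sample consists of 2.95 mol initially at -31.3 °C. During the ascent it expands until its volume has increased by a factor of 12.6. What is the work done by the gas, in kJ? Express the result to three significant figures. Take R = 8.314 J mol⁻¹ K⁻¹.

W ≈ 13.4 kJ

Adiabatic: T₁V₁^(γ−1) = T₂V₂^(γ−1) ⇒ T₂ = T₁ (V₁/V₂)^(γ−1).
T₁ = -31.3 °C = 241.8 K.
T₂ = 241.8 × (1/12.6)^(0.09) = 192.5 K.
Q = 0, so ΔU = W_on_gas = nCᵥΔT with Cᵥ = R/(γ−1) = 92.38 J/(mol·K).
ΔU = 2.95 × 92.38 × (192.5 − 241.8) = -13440 J.
Work done by the gas = −ΔU = 13440 J.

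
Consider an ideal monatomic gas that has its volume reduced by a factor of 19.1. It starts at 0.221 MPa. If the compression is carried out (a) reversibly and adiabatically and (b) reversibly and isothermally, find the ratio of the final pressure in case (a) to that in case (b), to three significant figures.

For a monatomic ideal gas γ = 5/3.
Isothermal: P_b = P₁(V₁/V₂) = 0.221×19.1.
Adiabatic: P_a = P₁(V₁/V₂)^γ = 0.221×19.1^(5/3).
P_a/P_b = (V₁/V₂)^(γ−1) = 19.1^(2/3) = 7.145.

P_adiabatic / P_isothermal ≈ 7.15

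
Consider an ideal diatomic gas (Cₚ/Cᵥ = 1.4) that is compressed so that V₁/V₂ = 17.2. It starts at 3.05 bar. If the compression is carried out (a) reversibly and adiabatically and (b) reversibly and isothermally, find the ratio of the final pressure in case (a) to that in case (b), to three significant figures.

P_adiabatic / P_isothermal ≈ 3.12

Isothermal: P_b = P₁(V₁/V₂) = 3.05×17.2.
Adiabatic: P_a = P₁(V₁/V₂)^γ = 3.05×17.2^(1.4).
P_a/P_b = (V₁/V₂)^(γ−1) = 17.2^(0.4) = 3.12.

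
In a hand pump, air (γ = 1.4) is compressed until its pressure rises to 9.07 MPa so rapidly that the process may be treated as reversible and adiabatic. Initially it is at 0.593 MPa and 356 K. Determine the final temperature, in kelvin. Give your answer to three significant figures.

T₂ ≈ 776 K

Along an adiabat T P^((1−γ)/γ) is constant, so T₂ = T₁ (P₂/P₁)^((γ−1)/γ).
T₂ = 356 × (9.07/0.593)^(0.286) = 776.1 K.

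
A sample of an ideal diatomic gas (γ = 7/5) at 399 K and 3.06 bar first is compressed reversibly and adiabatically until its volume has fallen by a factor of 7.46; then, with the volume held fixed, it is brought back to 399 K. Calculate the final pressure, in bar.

Adiabatic step (PV^γ = const): P₂ = 3.06×7.46^(7/5) = 51 bar; T₂ = 399×7.46^(2/5) = 891.4 K.
Isochoric: P₃ = P₂(T₃/T₂) = 51 × (399/891.4) = 22.83 bar.

P₃ ≈ 22.8 bar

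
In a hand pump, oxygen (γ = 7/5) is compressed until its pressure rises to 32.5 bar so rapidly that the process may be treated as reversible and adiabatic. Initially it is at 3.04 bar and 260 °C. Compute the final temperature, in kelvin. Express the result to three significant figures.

T₂ ≈ 1050 K

Adiabatic: T₂/T₁ = (P₂/P₁)^((γ−1)/γ).
T₁ = 260 °C = 533.1 K.
T₂ = 533.1 × (32.5/3.04)^(2/7) = 1049 K.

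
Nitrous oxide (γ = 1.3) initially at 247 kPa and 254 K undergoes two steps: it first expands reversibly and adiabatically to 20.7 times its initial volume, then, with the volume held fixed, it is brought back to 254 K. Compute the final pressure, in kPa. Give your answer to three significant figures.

Adiabatic step (PV^γ = const): P₂ = 247×(1/20.7)^(1.3) = 4.808 kPa; T₂ = 254×(1/20.7)^(0.3) = 102.3 K.
Isochoric: P₃ = P₂(T₃/T₂) = 4.808 × (254/102.3) = 11.93 kPa.

P₃ ≈ 11.9 kPa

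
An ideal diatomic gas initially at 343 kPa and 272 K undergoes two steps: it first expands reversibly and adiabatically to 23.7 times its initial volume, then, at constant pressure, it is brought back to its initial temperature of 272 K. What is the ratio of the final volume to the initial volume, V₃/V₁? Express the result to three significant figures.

V₃/V₁ ≈ 84.1

For a diatomic ideal gas γ = 7/5.
Adiabatic step: V₂/V₁ = 23.7; T₂ = T₁·(1/23.7)^(2/5) = 76.68 K.
Isobaric step: V₃/V₂ = T₃/T₂ = 272/76.68.
V₃/V₁ = (V₂/V₁)(V₃/V₂) = 23.7 × (272/76.68) = 84.07.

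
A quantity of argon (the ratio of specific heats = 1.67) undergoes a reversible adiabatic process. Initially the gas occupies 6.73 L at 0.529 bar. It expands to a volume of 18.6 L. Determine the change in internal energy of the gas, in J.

P₂ = P₁(V₁/V₂)^γ = 0.529×(6.73/18.6)^(1.67) = 0.09686 bar.
For a reversible adiabat, W_by_gas = (P₁V₁ − P₂V₂)/(γ−1).
W_by = (52900×0.00673 − 9686×0.0186) / (0.67) = 262.5 J.
Q = 0 ⇒ ΔU = −W_by = -262.5 J.

ΔU ≈ -262 J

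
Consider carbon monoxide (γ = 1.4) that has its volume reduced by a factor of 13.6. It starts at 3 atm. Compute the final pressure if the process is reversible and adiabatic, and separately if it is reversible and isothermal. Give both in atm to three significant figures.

adiabatic: 116 atm; isothermal: 40.8 atm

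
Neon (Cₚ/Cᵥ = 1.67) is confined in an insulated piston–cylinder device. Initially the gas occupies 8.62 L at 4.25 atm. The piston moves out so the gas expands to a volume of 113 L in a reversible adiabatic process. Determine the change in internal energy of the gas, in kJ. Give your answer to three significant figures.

ΔU ≈ -4.55 kJ

P₂ = P₁(V₁/V₂)^γ = 4.25×(8.62/113)^(1.67) = 0.05782 atm.
For a reversible adiabat, W_by_gas = (P₁V₁ − P₂V₂)/(γ−1).
W_by = (430600×0.00862 − 5858×0.113) / (0.67) = 4552 J.
Q = 0 ⇒ ΔU = −W_by = -4552 J.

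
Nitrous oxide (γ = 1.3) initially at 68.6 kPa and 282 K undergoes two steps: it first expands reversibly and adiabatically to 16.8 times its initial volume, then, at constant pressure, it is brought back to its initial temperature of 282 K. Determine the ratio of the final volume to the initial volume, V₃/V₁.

Adiabatic step: V₂/V₁ = 16.8; T₂ = T₁·(1/16.8)^(0.3) = 121 K.
Isobaric step: V₃/V₂ = T₃/T₂ = 282/121.
V₃/V₁ = (V₂/V₁)(V₃/V₂) = 16.8 × (282/121) = 39.17.

V₃/V₁ ≈ 39.2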